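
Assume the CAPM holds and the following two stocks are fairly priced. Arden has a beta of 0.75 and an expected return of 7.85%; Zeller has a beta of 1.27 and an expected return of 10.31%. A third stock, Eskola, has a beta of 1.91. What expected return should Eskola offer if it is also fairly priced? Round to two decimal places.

MRP (SML slope) = (10.31% − 7.85%) / (1.27 − 0.75) = 2.46% / 0.52 = 4.7308%
R_f (intercept) = 7.85% − 0.75 × 4.7308% = 4.3019%
E(R_Eskola) = R_f + β × MRP = 4.3019% + 1.91 × 4.7308% = 13.34%

13.34%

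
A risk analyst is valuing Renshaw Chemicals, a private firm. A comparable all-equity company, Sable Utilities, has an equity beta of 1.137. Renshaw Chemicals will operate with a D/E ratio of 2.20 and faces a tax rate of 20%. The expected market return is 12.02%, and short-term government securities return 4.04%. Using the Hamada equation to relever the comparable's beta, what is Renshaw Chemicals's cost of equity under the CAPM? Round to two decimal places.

29.08%

β_L = β_U × [1 + (1 − t)(D/E)] = 1.137 × [1 + (1 − 0.20) × 2.20]
    = 1.137 × [1 + 0.80 × 2.20] = 1.137 × 2.7600 = 3.1381
MRP = 12.02% − 4.04% = 7.98%
E(R) = R_f + β_L × MRP = 4.04% + 3.1381 × 7.98% = 29.08%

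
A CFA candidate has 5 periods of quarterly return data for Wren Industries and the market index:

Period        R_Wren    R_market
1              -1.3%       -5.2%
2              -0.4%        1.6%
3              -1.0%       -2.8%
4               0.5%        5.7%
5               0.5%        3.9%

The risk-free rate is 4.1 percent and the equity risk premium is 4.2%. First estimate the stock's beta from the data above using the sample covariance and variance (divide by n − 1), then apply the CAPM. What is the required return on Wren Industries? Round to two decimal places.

4.85%

Mean R_i = (-1.3 − 0.4 − 1.0 + 0.5 + 0.5) / 5 = -0.3400%
Mean R_m = (-5.2 + 1.6 − 2.8 + 5.7 + 3.9) / 5 = 0.6400%
Σ(R_i − R̄_i)(R_m − R̄_m) = 14.8080  ⇒  Cov = 14.8080 / 4 = 3.7020
Σ(R_m − R̄_m)² = 83.0920  ⇒  Var(R_m) = 83.0920 / 4 = 20.7730
β = Cov / Var(R_m) = 3.7020 / 20.7730 = 0.1782
E(R) = R_f + β × MRP = 4.1% + 0.1782 × 4.2% = 4.85%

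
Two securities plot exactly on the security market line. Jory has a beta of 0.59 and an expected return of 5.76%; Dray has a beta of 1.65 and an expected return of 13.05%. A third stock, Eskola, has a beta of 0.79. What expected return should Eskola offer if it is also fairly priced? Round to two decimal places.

7.14%

MRP (SML slope) = (13.05% − 5.76%) / (1.65 − 0.59) = 7.29% / 1.06 = 6.8774%
R_f (intercept) = 5.76% − 0.59 × 6.8774% = 1.7023%
E(R_Eskola) = R_f + β × MRP = 1.7023% + 0.79 × 6.8774% = 7.14%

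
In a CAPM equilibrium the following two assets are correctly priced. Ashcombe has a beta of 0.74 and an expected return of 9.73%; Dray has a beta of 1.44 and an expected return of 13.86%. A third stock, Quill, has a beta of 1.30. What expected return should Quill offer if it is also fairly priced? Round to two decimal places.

MRP (SML slope) = (13.86% − 9.73%) / (1.44 − 0.74) = 4.13% / 0.70 = 5.9000%
R_f (intercept) = 9.73% − 0.74 × 5.9000% = 5.3640%
E(R_Quill) = R_f + β × MRP = 5.3640% + 1.30 × 5.9000% = 13.03%

13.03%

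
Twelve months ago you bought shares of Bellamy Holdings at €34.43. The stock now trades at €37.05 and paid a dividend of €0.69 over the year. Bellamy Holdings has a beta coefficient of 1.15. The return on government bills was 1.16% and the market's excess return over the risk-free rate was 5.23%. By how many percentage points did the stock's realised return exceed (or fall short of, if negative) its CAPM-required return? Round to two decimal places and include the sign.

Realised HPR = (P1 + D1 − P0) / P0 = (37.05 + 0.69 − 34.43) / 34.43 = 3.31 / 34.43 = 9.6137%
CAPM required = R_f + β·MRP = 1.16% + 1.15 × 5.23% = 7.1745%
α = realised − required = 9.6137% − 7.1745% = +2.44%

+2.44%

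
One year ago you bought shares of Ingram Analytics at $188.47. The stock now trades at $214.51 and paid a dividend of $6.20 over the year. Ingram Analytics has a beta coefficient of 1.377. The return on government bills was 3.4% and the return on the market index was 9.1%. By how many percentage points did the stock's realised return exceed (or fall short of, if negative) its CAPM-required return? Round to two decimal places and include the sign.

Realised HPR = (P1 + D1 − P0) / P0 = (214.51 + 6.20 − 188.47) / 188.47 = 32.24 / 188.47 = 17.1062%
MRP = 9.1% − 3.4% = 5.70%
CAPM required = R_f + β·MRP = 3.4% + 1.377 × 5.7% = 11.2489%
α = realised − required = 17.1062% − 11.2489% = +5.86%

+5.86%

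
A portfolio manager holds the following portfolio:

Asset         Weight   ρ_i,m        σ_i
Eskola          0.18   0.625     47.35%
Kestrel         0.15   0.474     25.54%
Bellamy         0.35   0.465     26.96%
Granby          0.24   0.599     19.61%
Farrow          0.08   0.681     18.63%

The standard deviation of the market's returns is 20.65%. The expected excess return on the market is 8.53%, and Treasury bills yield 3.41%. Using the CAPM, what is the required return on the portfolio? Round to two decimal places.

β_Eskola = 0.625 × 47.35% / 20.65% = 1.4331
β_Kestrel = 0.474 × 25.54% / 20.65% = 0.5862
β_Bellamy = 0.465 × 26.96% / 20.65% = 0.6071
β_Granby = 0.599 × 19.61% / 20.65% = 0.5688
β_Farrow = 0.681 × 18.63% / 20.65% = 0.6144
β_P = Σ w_i β_i = 0.18×1.4331 + 0.15×0.5862 + 0.35×0.6071 + 0.24×0.5688 + 0.08×0.6144 = 0.7440
E(R_P) = R_f + β_P × MRP = 3.41% + 0.7440 × 8.53% = 9.76%

9.76%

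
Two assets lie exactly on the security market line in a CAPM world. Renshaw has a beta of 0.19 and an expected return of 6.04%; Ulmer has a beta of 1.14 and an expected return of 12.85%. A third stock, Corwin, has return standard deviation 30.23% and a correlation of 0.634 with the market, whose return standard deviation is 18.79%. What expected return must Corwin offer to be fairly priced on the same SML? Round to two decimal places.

MRP = (12.85% − 6.04%) / (1.14 − 0.19) = 7.1684%
R_f = 6.04% − 0.19 × 7.1684% = 4.6780%
β_Corwin = ρ·σ_i/σ_m = 0.634 × 30.23 / 18.79 = 1.0200
E(R_Corwin) = R_f + β × MRP = 4.6780% + 1.0200 × 7.1684% = 11.99%

11.99%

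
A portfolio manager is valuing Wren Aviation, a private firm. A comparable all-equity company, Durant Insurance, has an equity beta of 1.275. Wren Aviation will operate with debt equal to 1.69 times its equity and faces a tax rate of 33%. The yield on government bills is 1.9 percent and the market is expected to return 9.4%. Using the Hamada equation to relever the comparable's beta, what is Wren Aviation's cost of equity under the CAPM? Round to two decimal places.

22.29%

β_L = β_U × [1 + (1 − t)(D/E)] = 1.275 × [1 + (1 − 0.33) × 1.69]
    = 1.275 × [1 + 0.67 × 1.69] = 1.275 × 2.1323 = 2.7187
MRP = 9.4% − 1.9% = 7.50%
E(R) = R_f + β_L × MRP = 1.9% + 2.7187 × 7.5% = 22.29%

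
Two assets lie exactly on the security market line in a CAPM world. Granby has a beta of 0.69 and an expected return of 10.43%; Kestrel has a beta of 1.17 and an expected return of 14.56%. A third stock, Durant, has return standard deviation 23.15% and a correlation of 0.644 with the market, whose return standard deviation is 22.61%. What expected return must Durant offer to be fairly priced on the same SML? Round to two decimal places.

MRP = (14.56% − 10.43%) / (1.17 − 0.69) = 8.6042%
R_f = 10.43% − 0.69 × 8.6042% = 4.4931%
β_Durant = ρ·σ_i/σ_m = 0.644 × 23.15 / 22.61 = 0.6594
E(R_Durant) = R_f + β × MRP = 4.4931% + 0.6594 × 8.6042% = 10.17%

10.17%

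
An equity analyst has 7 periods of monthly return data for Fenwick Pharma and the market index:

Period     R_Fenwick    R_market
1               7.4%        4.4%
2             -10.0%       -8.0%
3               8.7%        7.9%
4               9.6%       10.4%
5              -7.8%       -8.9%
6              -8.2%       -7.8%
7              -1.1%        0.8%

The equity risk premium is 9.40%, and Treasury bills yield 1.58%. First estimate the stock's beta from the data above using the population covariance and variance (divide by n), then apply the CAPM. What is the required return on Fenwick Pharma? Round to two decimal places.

11.43%

Mean R_i = (7.4 − 10.0 + 8.7 + 9.6 − 7.8 − 8.2 − 1.1) / 7 = -0.2000%
Mean R_m = (4.4 − 8.0 + 7.9 + 10.4 − 8.9 − 7.8 + 0.8) / 7 = -0.1714%
Σ(R_i − R̄_i)(R_m − R̄_m) = 413.3900  ⇒  Cov = 413.3900 / 7 = 59.0557
Σ(R_m − R̄_m)² = 394.4143  ⇒  Var(R_m) = 394.4143 / 7 = 56.3449
β = Cov / Var(R_m) = 59.0557 / 56.3449 = 1.0481
E(R) = R_f + β × MRP = 1.58% + 1.0481 × 9.40% = 11.43%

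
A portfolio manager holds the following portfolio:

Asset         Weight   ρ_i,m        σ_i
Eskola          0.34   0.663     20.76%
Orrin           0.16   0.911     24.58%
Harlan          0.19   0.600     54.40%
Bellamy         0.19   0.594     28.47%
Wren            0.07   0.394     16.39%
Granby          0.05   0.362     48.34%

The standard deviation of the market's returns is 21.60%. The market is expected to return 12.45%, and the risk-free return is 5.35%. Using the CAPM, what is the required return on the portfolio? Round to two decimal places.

β_Eskola = 0.663 × 20.76% / 21.60% = 0.6372
β_Orrin = 0.911 × 24.58% / 21.60% = 1.0367
β_Harlan = 0.600 × 54.40% / 21.60% = 1.5111
β_Bellamy = 0.594 × 28.47% / 21.60% = 0.7829
β_Wren = 0.394 × 16.39% / 21.60% = 0.2990
β_Granby = 0.362 × 48.34% / 21.60% = 0.8101
β_P = Σ w_i β_i = 0.34×0.6372 + 0.16×1.0367 + 0.19×1.5111 + 0.19×0.7829 + 0.07×0.2990 + 0.05×0.8101 = 0.8798
MRP = 12.45% − 5.35% = 7.10%
E(R_P) = R_f + β_P × MRP = 5.35% + 0.8798 × 7.10% = 11.60%

11.60%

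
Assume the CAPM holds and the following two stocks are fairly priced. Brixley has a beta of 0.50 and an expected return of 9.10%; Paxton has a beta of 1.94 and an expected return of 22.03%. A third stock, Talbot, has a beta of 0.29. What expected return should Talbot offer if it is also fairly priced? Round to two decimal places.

MRP (SML slope) = (22.03% − 9.10%) / (1.94 − 0.50) = 12.93% / 1.44 = 8.9792%
R_f (intercept) = 9.10% − 0.50 × 8.9792% = 4.6104%
E(R_Talbot) = R_f + β × MRP = 4.6104% + 0.29 × 8.9792% = 7.21%

7.21%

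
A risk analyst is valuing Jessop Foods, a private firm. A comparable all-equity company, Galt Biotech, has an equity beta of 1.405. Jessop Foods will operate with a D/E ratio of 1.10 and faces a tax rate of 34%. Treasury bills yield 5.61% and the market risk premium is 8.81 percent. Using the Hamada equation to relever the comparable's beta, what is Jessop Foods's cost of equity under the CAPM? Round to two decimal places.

β_L = β_U × [1 + (1 − t)(D/E)] = 1.405 × [1 + (1 − 0.34) × 1.10]
    = 1.405 × [1 + 0.66 × 1.10] = 1.405 × 1.7260 = 2.4250
E(R) = R_f + β_L × MRP = 5.61% + 2.4250 × 8.81% = 26.97%

26.97%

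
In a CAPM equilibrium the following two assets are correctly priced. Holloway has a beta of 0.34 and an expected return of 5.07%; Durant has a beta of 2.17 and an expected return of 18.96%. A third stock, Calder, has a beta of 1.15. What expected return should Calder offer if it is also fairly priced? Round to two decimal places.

11.22%

MRP (SML slope) = (18.96% − 5.07%) / (2.17 − 0.34) = 13.89% / 1.83 = 7.5902%
R_f (intercept) = 5.07% − 0.34 × 7.5902% = 2.4893%
E(R_Calder) = R_f + β × MRP = 2.4893% + 1.15 × 7.5902% = 11.22%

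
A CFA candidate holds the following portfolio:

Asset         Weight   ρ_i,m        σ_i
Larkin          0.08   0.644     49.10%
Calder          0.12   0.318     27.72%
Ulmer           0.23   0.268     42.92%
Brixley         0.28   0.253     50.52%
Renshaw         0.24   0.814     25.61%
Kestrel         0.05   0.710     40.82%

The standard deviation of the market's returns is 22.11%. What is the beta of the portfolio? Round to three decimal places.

0.736

β_Larkin = 0.644 × 49.10% / 22.11% = 1.4301
β_Calder = 0.318 × 27.72% / 22.11% = 0.3987
β_Ulmer = 0.268 × 42.92% / 22.11% = 0.5202
β_Brixley = 0.253 × 50.52% / 22.11% = 0.5781
β_Renshaw = 0.814 × 25.61% / 22.11% = 0.9429
β_Kestrel = 0.710 × 40.82% / 22.11% = 1.3108
β_P = Σ w_i β_i = 0.08×1.4301 + 0.12×0.3987 + 0.23×0.5202 + 0.28×0.5781 + 0.24×0.9429 + 0.05×1.3108 = 0.7356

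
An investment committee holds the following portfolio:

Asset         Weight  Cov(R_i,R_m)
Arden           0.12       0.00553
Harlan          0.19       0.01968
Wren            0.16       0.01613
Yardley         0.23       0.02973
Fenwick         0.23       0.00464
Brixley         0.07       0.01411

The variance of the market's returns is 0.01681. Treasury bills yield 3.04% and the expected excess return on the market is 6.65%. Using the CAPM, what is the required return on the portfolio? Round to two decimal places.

β_Arden = 0.00553 / 0.01681 = 0.3290
β_Harlan = 0.01968 / 0.01681 = 1.1707
β_Wren = 0.01613 / 0.01681 = 0.9595
β_Yardley = 0.02973 / 0.01681 = 1.7686
β_Fenwick = 0.00464 / 0.01681 = 0.2760
β_Brixley = 0.01411 / 0.01681 = 0.8394
β_P = Σ w_i β_i = 0.12×0.3290 + 0.19×1.1707 + 0.16×0.9595 + 0.23×1.7686 + 0.23×0.2760 + 0.07×0.8394 = 0.9444
E(R_P) = R_f + β_P × MRP = 3.04% + 0.9444 × 6.65% = 9.32%

9.32%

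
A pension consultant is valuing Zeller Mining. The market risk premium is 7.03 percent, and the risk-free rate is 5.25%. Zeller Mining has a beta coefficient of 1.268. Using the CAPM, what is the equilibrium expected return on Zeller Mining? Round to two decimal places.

E(R) = R_f + β × MRP = 5.25% + 1.268 × 7.03% = 14.16%

14.16%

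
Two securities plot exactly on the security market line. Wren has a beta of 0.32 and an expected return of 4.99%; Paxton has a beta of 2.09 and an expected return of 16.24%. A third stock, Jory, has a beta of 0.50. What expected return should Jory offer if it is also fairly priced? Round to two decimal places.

MRP (SML slope) = (16.24% − 4.99%) / (2.09 − 0.32) = 11.25% / 1.77 = 6.3559%
R_f (intercept) = 4.99% − 0.32 × 6.3559% = 2.9561%
E(R_Jory) = R_f + β × MRP = 2.9561% + 0.50 × 6.3559% = 6.13%

6.13%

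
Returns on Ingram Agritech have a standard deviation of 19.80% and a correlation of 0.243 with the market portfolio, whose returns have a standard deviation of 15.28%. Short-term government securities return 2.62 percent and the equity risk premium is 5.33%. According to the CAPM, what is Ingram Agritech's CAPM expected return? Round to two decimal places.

β = ρ × σ_i / σ_m = 0.243 × 19.80% / 15.28% = 0.3149
E(R) = 2.62% + 0.3149 × 5.33% = 4.30%

4.30%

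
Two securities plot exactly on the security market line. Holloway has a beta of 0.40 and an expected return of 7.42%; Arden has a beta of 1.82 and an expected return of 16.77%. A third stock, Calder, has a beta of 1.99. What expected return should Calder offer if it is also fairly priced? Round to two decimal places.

17.89%

MRP (SML slope) = (16.77% − 7.42%) / (1.82 − 0.40) = 9.35% / 1.42 = 6.5845%
R_f (intercept) = 7.42% − 0.40 × 6.5845% = 4.7862%
E(R_Calder) = R_f + β × MRP = 4.7862% + 1.99 × 6.5845% = 17.89%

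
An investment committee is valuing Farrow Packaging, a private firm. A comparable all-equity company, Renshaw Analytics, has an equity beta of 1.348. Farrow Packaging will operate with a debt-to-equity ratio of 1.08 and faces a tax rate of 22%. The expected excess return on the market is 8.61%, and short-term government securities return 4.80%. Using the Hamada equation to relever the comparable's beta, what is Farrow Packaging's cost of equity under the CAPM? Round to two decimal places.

26.18%

β_L = β_U × [1 + (1 − t)(D/E)] = 1.348 × [1 + (1 − 0.22) × 1.08]
    = 1.348 × [1 + 0.78 × 1.08] = 1.348 × 1.8424 = 2.4836
E(R) = R_f + β_L × MRP = 4.80% + 2.4836 × 8.61% = 26.18%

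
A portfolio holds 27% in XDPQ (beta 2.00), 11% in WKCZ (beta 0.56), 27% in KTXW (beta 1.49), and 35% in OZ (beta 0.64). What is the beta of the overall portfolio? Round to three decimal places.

β_P = Σ w_i β_i = 0.27×2.00 + 0.11×0.56 + 0.27×1.49 + 0.35×0.64 = 1.2279

1.228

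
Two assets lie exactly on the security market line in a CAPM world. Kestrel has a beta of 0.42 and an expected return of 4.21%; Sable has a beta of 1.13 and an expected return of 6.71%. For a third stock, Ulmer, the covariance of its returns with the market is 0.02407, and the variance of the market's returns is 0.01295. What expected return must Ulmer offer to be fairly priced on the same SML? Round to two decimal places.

9.28%

MRP = (6.71% − 4.21%) / (1.13 − 0.42) = 3.5211%
R_f = 4.21% − 0.42 × 3.5211% = 2.7311%
β_Ulmer = Cov / Var(R_m) = 0.02407 / 0.01295 = 1.8587
E(R_Ulmer) = R_f + β × MRP = 2.7311% + 1.8587 × 3.5211% = 9.28%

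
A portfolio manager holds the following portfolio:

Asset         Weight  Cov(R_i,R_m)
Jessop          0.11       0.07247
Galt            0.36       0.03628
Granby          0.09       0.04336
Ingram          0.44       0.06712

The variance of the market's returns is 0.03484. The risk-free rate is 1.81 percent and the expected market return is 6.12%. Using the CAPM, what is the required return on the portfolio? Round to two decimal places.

β_Jessop = 0.07247 / 0.03484 = 2.0801
β_Galt = 0.03628 / 0.03484 = 1.0413
β_Granby = 0.04336 / 0.03484 = 1.2445
β_Ingram = 0.06712 / 0.03484 = 1.9265
β_P = Σ w_i β_i = 0.11×2.0801 + 0.36×1.0413 + 0.09×1.2445 + 0.44×1.9265 = 1.5633
MRP = 6.12% − 1.81% = 4.31%
E(R_P) = R_f + β_P × MRP = 1.81% + 1.5633 × 4.31% = 8.55%

8.55%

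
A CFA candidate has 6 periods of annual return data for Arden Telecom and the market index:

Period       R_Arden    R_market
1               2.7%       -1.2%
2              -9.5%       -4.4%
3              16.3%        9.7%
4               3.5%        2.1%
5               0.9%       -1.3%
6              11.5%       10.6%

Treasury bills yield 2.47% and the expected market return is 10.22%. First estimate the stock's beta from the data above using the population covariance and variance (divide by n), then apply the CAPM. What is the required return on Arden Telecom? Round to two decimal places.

Mean R_i = (2.7 − 9.5 + 16.3 + 3.5 + 0.9 + 11.5) / 6 = 4.2333%
Mean R_m = (-1.2 − 4.4 + 9.7 + 2.1 − 1.3 + 10.6) / 6 = 2.5833%
Σ(R_i − R̄_i)(R_m − R̄_m) = 259.1333  ⇒  Cov = 259.1333 / 6 = 43.1889
Σ(R_m − R̄_m)² = 193.3083  ⇒  Var(R_m) = 193.3083 / 6 = 32.2181
β = Cov / Var(R_m) = 43.1889 / 32.2181 = 1.3405
MRP = 10.22% − 2.47% = 7.75%
E(R) = R_f + β × MRP = 2.47% + 1.3405 × 7.75% = 12.86%

12.86%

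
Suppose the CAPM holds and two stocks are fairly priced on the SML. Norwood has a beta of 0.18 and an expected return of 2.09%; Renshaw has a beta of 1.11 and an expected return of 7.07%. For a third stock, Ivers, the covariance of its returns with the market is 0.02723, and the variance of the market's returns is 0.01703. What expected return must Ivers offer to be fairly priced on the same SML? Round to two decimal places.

9.69%

MRP = (7.07% − 2.09%) / (1.11 − 0.18) = 5.3548%
R_f = 2.09% − 0.18 × 5.3548% = 1.1261%
β_Ivers = Cov / Var(R_m) = 0.02723 / 0.01703 = 1.5989
E(R_Ivers) = R_f + β × MRP = 1.1261% + 1.5989 × 5.3548% = 9.69%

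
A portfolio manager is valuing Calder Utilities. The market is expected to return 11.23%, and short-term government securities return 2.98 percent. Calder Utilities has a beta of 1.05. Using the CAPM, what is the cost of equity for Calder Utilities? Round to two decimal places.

Market risk premium = E(R_m) − R_f = 11.23% − 2.98% = 8.25%
E(R) = R_f + β × MRP = 2.98% + 1.05 × 8.25% = 11.64%

11.64%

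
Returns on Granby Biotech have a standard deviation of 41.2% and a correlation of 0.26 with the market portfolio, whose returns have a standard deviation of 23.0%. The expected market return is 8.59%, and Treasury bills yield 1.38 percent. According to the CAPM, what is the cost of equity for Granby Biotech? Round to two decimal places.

β = ρ × σ_i / σ_m = 0.26 × 41.2% / 23.0% = 0.4657
MRP = 8.59% − 1.38% = 7.21%
E(R) = 1.38% + 0.4657 × 7.21% = 4.74%

4.74%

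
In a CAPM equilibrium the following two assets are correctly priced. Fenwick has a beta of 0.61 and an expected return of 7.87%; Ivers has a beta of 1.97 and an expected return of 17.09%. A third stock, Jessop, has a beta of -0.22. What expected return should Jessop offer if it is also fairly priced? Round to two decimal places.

MRP (SML slope) = (17.09% − 7.87%) / (1.97 − 0.61) = 9.22% / 1.36 = 6.7794%
R_f (intercept) = 7.87% − 0.61 × 6.7794% = 3.7346%
E(R_Jessop) = R_f + β × MRP = 3.7346% + -0.22 × 6.7794% = 2.24%

2.24%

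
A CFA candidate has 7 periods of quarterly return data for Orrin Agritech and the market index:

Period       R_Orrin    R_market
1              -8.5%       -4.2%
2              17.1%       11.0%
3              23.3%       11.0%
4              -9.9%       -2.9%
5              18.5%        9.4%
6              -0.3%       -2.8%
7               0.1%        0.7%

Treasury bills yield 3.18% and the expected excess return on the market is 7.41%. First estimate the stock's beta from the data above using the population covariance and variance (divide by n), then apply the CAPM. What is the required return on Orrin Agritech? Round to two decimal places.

Mean R_i = (-8.5 + 17.1 + 23.3 − 9.9 + 18.5 − 0.3 + 0.1) / 7 = 5.7571%
Mean R_m = (-4.2 + 11.0 + 11.0 − 2.9 + 9.4 − 2.8 + 0.7) / 7 = 3.1714%
Σ(R_i − R̄_i)(R_m − R̄_m) = 555.8114  ⇒  Cov = 555.8114 / 7 = 79.4016
Σ(R_m − R̄_m)² = 294.3343  ⇒  Var(R_m) = 294.3343 / 7 = 42.0478
β = Cov / Var(R_m) = 79.4016 / 42.0478 = 1.8884
E(R) = R_f + β × MRP = 3.18% + 1.8884 × 7.41% = 17.17%

17.17%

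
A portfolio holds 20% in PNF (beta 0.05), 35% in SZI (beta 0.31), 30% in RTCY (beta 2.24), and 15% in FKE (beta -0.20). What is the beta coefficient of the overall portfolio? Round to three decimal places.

β_P = Σ w_i β_i = 0.20×0.05 + 0.35×0.31 + 0.30×2.24 + 0.15×-0.20 = 0.7605

0.761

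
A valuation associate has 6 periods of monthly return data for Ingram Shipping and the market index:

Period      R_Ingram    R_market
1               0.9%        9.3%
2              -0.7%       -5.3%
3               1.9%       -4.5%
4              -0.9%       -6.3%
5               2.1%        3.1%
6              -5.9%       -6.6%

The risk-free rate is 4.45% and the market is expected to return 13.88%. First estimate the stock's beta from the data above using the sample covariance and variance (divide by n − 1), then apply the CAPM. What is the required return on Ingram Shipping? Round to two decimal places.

Mean R_i = (0.9 − 0.7 + 1.9 − 0.9 + 2.1 − 5.9) / 6 = -0.4333%
Mean R_m = (9.3 − 5.3 − 4.5 − 6.3 + 3.1 − 6.6) / 6 = -1.7167%
Σ(R_i − R̄_i)(R_m − R̄_m) = 50.1867  ⇒  Cov = 50.1867 / 5 = 10.0373
Σ(R_m − R̄_m)² = 210.0083  ⇒  Var(R_m) = 210.0083 / 5 = 42.0017
β = Cov / Var(R_m) = 10.0373 / 42.0017 = 0.2390
MRP = 13.88% − 4.45% = 9.43%
E(R) = R_f + β × MRP = 4.45% + 0.2390 × 9.43% = 6.70%

6.70%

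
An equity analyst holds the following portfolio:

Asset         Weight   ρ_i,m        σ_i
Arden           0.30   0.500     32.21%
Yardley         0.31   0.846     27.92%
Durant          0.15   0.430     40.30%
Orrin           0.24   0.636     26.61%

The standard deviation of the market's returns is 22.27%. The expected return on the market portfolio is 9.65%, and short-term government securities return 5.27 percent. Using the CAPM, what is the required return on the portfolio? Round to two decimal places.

β_Arden = 0.500 × 32.21% / 22.27% = 0.7232
β_Yardley = 0.846 × 27.92% / 22.27% = 1.0606
β_Durant = 0.430 × 40.30% / 22.27% = 0.7781
β_Orrin = 0.636 × 26.61% / 22.27% = 0.7599
β_P = Σ w_i β_i = 0.30×0.7232 + 0.31×1.0606 + 0.15×0.7781 + 0.24×0.7599 = 0.8448
MRP = 9.65% − 5.27% = 4.38%
E(R_P) = R_f + β_P × MRP = 5.27% + 0.8448 × 4.38% = 8.97%

8.97%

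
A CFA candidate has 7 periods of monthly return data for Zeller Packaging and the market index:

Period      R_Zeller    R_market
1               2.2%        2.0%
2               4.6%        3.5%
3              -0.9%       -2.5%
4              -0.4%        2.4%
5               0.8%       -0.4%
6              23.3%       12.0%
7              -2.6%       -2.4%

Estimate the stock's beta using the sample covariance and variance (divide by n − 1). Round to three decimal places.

1.699

Mean R_i = (2.2 + 4.6 − 0.9 − 0.4 + 0.8 + 23.3 − 2.6) / 7 = 3.8571%
Mean R_m = (2.0 + 3.5 − 2.5 + 2.4 − 0.4 + 12.0 − 2.4) / 7 = 2.0857%
Σ(R_i − R̄_i)(R_m − R̄_m) = 250.9957  ⇒  Cov = 250.9957 / 6 = 41.8326
Σ(R_m − R̄_m)² = 147.7286  ⇒  Var(R_m) = 147.7286 / 6 = 24.6214
β = Cov / Var(R_m) = 41.8326 / 24.6214 = 1.6990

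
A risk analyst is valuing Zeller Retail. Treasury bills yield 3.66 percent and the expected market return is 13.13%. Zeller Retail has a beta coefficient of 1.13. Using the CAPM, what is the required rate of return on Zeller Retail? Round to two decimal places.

Market risk premium = E(R_m) − R_f = 13.13% − 3.66% = 9.47%
E(R) = R_f + β × MRP = 3.66% + 1.13 × 9.47% = 14.36%

14.36%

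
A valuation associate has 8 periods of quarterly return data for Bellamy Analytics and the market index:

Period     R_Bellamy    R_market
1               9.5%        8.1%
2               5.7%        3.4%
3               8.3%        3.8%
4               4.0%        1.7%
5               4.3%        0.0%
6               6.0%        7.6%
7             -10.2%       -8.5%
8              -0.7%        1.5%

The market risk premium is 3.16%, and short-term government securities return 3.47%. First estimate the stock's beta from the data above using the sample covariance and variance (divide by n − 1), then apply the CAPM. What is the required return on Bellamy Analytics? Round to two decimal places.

Mean R_i = (9.5 + 5.7 + 8.3 + 4.0 + 4.3 + 6.0 − 10.2 − 0.7) / 8 = 3.3625%
Mean R_m = (8.1 + 3.4 + 3.8 + 1.7 + 0.0 + 7.6 − 8.5 + 1.5) / 8 = 2.2000%
Σ(R_i − R̄_i)(R_m − R̄_m) = 206.7400  ⇒  Cov = 206.7400 / 7 = 29.5343
Σ(R_m − R̄_m)² = 188.0400  ⇒  Var(R_m) = 188.0400 / 7 = 26.8629
β = Cov / Var(R_m) = 29.5343 / 26.8629 = 1.0994
E(R) = R_f + β × MRP = 3.47% + 1.0994 × 3.16% = 6.94%

6.94%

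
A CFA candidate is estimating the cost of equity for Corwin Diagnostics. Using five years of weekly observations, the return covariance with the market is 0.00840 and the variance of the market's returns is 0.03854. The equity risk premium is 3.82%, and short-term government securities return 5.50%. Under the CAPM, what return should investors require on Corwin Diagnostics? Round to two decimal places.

6.33%

β = Cov(R_i, R_m) / Var(R_m) = 0.00840 / 0.03854 = 0.2180
E(R) = R_f + β × MRP = 5.50% + 0.2180 × 3.82% = 6.33%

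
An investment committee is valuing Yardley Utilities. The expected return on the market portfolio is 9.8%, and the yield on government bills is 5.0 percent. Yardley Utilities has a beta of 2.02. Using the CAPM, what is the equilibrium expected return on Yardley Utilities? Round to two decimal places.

Market risk premium = E(R_m) − R_f = 9.8% − 5.0% = 4.80%
E(R) = R_f + β × MRP = 5.0% + 2.02 × 4.8% = 14.70%

14.70%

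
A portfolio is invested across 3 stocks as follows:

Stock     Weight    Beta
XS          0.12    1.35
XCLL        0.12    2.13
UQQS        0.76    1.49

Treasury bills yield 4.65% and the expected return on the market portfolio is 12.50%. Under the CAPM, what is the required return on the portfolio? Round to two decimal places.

β_P = Σ w_i β_i = 0.12×1.35 + 0.12×2.13 + 0.76×1.49 = 1.5500
MRP = 12.50% − 4.65% = 7.85%
E(R_P) = R_f + β_P × MRP = 4.65% + 1.5500 × 7.85% = 16.82%

16.82%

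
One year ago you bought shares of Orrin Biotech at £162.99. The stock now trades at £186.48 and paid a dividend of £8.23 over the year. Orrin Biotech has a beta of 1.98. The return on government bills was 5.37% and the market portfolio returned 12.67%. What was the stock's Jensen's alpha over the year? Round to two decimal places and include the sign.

-0.36%

Realised HPR = (P1 + D1 − P0) / P0 = (186.48 + 8.23 − 162.99) / 162.99 = 31.72 / 162.99 = 19.4613%
MRP = 12.67% − 5.37% = 7.30%
CAPM required = R_f + β·MRP = 5.37% + 1.98 × 7.30% = 19.8240%
α = realised − required = 19.4613% − 19.8240% = -0.36%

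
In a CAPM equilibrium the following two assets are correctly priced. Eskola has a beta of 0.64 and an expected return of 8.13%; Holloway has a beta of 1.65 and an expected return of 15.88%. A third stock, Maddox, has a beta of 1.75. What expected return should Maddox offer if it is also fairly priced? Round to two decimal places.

MRP (SML slope) = (15.88% − 8.13%) / (1.65 − 0.64) = 7.75% / 1.01 = 7.6733%
R_f (intercept) = 8.13% − 0.64 × 7.6733% = 3.2191%
E(R_Maddox) = R_f + β × MRP = 3.2191% + 1.75 × 7.6733% = 16.65%

16.65%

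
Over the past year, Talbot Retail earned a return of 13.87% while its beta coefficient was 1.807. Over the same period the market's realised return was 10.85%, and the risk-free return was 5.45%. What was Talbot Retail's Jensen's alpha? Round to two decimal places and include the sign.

Market excess return = 10.85% − 5.45% = 5.40%
CAPM benchmark = R_f + β(R_m − R_f) = 5.45% + 1.807 × 5.40% = 15.20780%
α = actual − benchmark = 13.87% − 15.20780% = -1.34%

-1.34%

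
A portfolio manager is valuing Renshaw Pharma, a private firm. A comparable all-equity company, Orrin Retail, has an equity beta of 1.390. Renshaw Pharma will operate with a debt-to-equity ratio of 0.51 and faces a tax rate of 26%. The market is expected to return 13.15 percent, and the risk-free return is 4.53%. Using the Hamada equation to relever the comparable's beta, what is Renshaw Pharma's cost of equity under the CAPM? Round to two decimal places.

β_L = β_U × [1 + (1 − t)(D/E)] = 1.390 × [1 + (1 − 0.26) × 0.51]
    = 1.390 × [1 + 0.74 × 0.51] = 1.390 × 1.3774 = 1.9146
MRP = 13.15% − 4.53% = 8.62%
E(R) = R_f + β_L × MRP = 4.53% + 1.9146 × 8.62% = 21.03%

21.03%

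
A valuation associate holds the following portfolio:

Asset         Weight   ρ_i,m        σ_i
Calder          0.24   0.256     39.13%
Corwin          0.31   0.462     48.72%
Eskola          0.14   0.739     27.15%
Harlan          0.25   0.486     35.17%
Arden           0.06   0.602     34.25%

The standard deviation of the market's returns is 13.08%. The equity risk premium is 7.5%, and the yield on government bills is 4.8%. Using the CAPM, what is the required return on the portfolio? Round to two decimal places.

14.95%

β_Calder = 0.256 × 39.13% / 13.08% = 0.7658
β_Corwin = 0.462 × 48.72% / 13.08% = 1.7208
β_Eskola = 0.739 × 27.15% / 13.08% = 1.5339
β_Harlan = 0.486 × 35.17% / 13.08% = 1.3068
β_Arden = 0.602 × 34.25% / 13.08% = 1.5763
β_P = Σ w_i β_i = 0.24×0.7658 + 0.31×1.7208 + 0.14×1.5339 + 0.25×1.3068 + 0.06×1.5763 = 1.3533
E(R_P) = R_f + β_P × MRP = 4.8% + 1.3533 × 7.5% = 14.95%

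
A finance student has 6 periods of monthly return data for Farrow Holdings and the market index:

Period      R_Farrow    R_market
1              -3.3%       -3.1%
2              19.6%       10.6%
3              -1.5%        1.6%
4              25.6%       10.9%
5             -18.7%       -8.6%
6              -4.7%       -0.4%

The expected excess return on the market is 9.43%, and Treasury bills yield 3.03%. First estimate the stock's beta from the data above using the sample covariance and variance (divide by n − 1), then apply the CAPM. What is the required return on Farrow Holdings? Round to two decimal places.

Mean R_i = (-3.3 + 19.6 − 1.5 + 25.6 − 18.7 − 4.7) / 6 = 2.8333%
Mean R_m = (-3.1 + 10.6 + 1.6 + 10.9 − 8.6 − 0.4) / 6 = 1.8333%
Σ(R_i − R̄_i)(R_m − R̄_m) = 626.1633  ⇒  Cov = 626.1633 / 5 = 125.2327
Σ(R_m − R̄_m)² = 297.2933  ⇒  Var(R_m) = 297.2933 / 5 = 59.4587
β = Cov / Var(R_m) = 125.2327 / 59.4587 = 2.1062
E(R) = R_f + β × MRP = 3.03% + 2.1062 × 9.43% = 22.89%

22.89%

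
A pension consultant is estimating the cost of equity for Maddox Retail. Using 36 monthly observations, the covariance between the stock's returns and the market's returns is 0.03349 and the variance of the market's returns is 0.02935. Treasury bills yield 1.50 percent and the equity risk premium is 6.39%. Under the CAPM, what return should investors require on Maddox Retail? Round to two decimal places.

8.79%

β = Cov(R_i, R_m) / Var(R_m) = 0.03349 / 0.02935 = 1.1411
E(R) = R_f + β × MRP = 1.50% + 1.1411 × 6.39% = 8.79%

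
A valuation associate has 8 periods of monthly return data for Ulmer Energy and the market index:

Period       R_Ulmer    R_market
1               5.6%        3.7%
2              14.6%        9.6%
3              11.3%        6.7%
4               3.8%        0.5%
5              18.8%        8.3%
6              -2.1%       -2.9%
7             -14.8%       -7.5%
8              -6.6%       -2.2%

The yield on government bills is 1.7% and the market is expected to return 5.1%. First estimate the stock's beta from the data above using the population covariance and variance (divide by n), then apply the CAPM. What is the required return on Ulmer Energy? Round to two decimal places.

7.85%

Mean R_i = (5.6 + 14.6 + 11.3 + 3.8 + 18.8 − 2.1 − 14.8 − 6.6) / 8 = 3.8250%
Mean R_m = (3.7 + 9.6 + 6.7 + 0.5 + 8.3 − 2.9 − 7.5 − 2.2) / 8 = 2.0250%
Σ(R_i − R̄_i)(R_m − R̄_m) = 464.1750  ⇒  Cov = 464.1750 / 8 = 58.0219
Σ(R_m − R̄_m)² = 256.5750  ⇒  Var(R_m) = 256.5750 / 8 = 32.0719
β = Cov / Var(R_m) = 58.0219 / 32.0719 = 1.8091
MRP = 5.1% − 1.7% = 3.40%
E(R) = R_f + β × MRP = 1.7% + 1.8091 × 3.4% = 7.85%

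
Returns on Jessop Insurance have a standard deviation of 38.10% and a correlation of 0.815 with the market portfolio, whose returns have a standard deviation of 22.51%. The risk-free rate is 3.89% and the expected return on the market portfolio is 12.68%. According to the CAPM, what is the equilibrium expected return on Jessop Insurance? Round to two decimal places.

β = ρ × σ_i / σ_m = 0.815 × 38.10% / 22.51% = 1.3795
MRP = 12.68% − 3.89% = 8.79%
E(R) = 3.89% + 1.3795 × 8.79% = 16.02%

16.02%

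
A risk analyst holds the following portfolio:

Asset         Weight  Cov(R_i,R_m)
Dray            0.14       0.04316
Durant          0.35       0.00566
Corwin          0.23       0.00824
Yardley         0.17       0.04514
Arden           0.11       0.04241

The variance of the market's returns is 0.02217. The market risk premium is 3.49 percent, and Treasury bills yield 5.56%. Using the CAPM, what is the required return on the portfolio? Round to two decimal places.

β_Dray = 0.04316 / 0.02217 = 1.9468
β_Durant = 0.00566 / 0.02217 = 0.2553
β_Corwin = 0.00824 / 0.02217 = 0.3717
β_Yardley = 0.04514 / 0.02217 = 2.0361
β_Arden = 0.04241 / 0.02217 = 1.9129
β_P = Σ w_i β_i = 0.14×1.9468 + 0.35×0.2553 + 0.23×0.3717 + 0.17×2.0361 + 0.11×1.9129 = 1.0040
E(R_P) = R_f + β_P × MRP = 5.56% + 1.0040 × 3.49% = 9.06%

9.06%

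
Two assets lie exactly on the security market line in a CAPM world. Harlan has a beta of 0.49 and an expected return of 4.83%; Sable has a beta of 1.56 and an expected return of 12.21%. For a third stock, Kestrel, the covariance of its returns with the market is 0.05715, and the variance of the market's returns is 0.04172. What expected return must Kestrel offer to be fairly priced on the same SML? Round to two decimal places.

10.90%

MRP = (12.21% − 4.83%) / (1.56 − 0.49) = 6.8972%
R_f = 4.83% − 0.49 × 6.8972% = 1.4504%
β_Kestrel = Cov / Var(R_m) = 0.05715 / 0.04172 = 1.3698
E(R_Kestrel) = R_f + β × MRP = 1.4504% + 1.3698 × 6.8972% = 10.90%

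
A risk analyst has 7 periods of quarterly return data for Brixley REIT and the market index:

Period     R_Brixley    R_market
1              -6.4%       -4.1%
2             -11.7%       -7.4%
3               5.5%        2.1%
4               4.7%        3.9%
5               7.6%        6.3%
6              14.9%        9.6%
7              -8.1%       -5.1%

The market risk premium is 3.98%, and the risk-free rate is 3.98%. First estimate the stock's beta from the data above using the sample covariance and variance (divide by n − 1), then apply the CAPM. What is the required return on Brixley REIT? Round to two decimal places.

Mean R_i = (-6.4 − 11.7 + 5.5 + 4.7 + 7.6 + 14.9 − 8.1) / 7 = 0.9286%
Mean R_m = (-4.1 − 7.4 + 2.1 + 3.9 + 6.3 + 9.6 − 5.1) / 7 = 0.7571%
Σ(R_i − R̄_i)(R_m − R̄_m) = 370.0086  ⇒  Cov = 370.0086 / 6 = 61.6681
Σ(R_m − R̄_m)² = 245.0371  ⇒  Var(R_m) = 245.0371 / 6 = 40.8395
β = Cov / Var(R_m) = 61.6681 / 40.8395 = 1.5100
E(R) = R_f + β × MRP = 3.98% + 1.5100 × 3.98% = 9.99%

9.99%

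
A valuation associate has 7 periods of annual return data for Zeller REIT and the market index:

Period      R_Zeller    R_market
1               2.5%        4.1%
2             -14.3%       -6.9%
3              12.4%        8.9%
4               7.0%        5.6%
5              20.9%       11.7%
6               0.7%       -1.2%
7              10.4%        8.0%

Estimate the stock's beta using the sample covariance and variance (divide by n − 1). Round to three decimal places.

Mean R_i = (2.5 − 14.3 + 12.4 + 7.0 + 20.9 + 0.7 + 10.4) / 7 = 5.6571%
Mean R_m = (4.1 − 6.9 + 8.9 + 5.6 + 11.7 − 1.2 + 8.0) / 7 = 4.3143%
Σ(R_i − R̄_i)(R_m − R̄_m) = 414.5243  ⇒  Cov = 414.5243 / 6 = 69.0874
Σ(R_m − R̄_m)² = 247.0286  ⇒  Var(R_m) = 247.0286 / 6 = 41.1714
β = Cov / Var(R_m) = 69.0874 / 41.1714 = 1.6780

1.678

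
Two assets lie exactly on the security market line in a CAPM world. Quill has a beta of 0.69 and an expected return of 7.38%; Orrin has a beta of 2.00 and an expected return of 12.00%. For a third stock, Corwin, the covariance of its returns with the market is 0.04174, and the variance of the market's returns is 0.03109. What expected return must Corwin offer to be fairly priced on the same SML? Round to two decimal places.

9.68%

MRP = (12.00% − 7.38%) / (2.00 − 0.69) = 3.5267%
R_f = 7.38% − 0.69 × 3.5267% = 4.9466%
β_Corwin = Cov / Var(R_m) = 0.04174 / 0.03109 = 1.3426
E(R_Corwin) = R_f + β × MRP = 4.9466% + 1.3426 × 3.5267% = 9.68%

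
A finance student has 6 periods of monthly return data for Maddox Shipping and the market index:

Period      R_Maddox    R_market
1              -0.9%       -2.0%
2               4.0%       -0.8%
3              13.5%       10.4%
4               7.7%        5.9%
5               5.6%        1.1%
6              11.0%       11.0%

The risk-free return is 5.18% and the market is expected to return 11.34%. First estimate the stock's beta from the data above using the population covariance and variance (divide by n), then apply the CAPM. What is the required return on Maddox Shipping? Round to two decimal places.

10.44%

Mean R_i = (-0.9 + 4.0 + 13.5 + 7.7 + 5.6 + 11.0) / 6 = 6.8167%
Mean R_m = (-2.0 − 0.8 + 10.4 + 5.9 + 1.1 + 11.0) / 6 = 4.2667%
Σ(R_i − R̄_i)(R_m − R̄_m) = 137.0833  ⇒  Cov = 137.0833 / 6 = 22.8472
Σ(R_m − R̄_m)² = 160.5933  ⇒  Var(R_m) = 160.5933 / 6 = 26.7656
β = Cov / Var(R_m) = 22.8472 / 26.7656 = 0.8536
MRP = 11.34% − 5.18% = 6.16%
E(R) = R_f + β × MRP = 5.18% + 0.8536 × 6.16% = 10.44%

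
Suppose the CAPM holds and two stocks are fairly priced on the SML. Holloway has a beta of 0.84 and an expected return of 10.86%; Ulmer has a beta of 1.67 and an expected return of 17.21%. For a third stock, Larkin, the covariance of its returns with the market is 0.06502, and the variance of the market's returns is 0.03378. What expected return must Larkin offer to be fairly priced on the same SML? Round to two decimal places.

19.16%

MRP = (17.21% − 10.86%) / (1.67 − 0.84) = 7.6506%
R_f = 10.86% − 0.84 × 7.6506% = 4.4335%
β_Larkin = Cov / Var(R_m) = 0.06502 / 0.03378 = 1.9248
E(R_Larkin) = R_f + β × MRP = 4.4335% + 1.9248 × 7.6506% = 19.16%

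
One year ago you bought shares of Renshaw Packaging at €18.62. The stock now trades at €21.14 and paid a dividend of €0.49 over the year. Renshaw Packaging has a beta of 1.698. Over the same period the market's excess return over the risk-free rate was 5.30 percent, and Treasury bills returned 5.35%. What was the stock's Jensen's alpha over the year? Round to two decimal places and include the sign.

+1.82%

Realised HPR = (P1 + D1 − P0) / P0 = (21.14 + 0.49 − 18.62) / 18.62 = 3.01 / 18.62 = 16.1654%
CAPM required = R_f + β·MRP = 5.35% + 1.698 × 5.30% = 14.34940%
α = realised − required = 16.1654% − 14.34940% = +1.82%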